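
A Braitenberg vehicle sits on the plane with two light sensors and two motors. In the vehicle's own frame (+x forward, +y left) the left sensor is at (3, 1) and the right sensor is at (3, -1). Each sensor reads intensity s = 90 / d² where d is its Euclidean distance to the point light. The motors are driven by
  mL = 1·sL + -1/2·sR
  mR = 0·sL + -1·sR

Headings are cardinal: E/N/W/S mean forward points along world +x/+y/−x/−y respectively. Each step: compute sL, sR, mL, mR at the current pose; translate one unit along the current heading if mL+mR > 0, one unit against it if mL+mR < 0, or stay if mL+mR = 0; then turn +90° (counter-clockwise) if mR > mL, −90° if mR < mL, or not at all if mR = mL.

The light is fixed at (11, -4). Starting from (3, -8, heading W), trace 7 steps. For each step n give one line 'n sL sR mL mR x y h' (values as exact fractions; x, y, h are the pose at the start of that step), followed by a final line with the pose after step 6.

n=0: pose=(3,-8,W); sL=45/73, sR=9/13; mL=513/1898, mR=-9/13; mL+mR=-801/1898 → advance -1; mR−mL=-1827/1898 → turn -1·90°
n=1: pose=(4,-8,N); sL=18/13, sR=90/37; mL=81/481, mR=-90/37; mL+mR=-1089/481 → advance -1; mR−mL=-1251/481 → turn -1·90°
n=2: pose=(4,-9,E); sL=45/16, sR=45/26; mL=405/208, mR=-45/26; mL+mR=45/208 → advance +1; mR−mL=-765/208 → turn -1·90°
n=3: pose=(5,-9,S); sL=90/89, sR=90/113; mL=6165/10057, mR=-90/113; mL+mR=-1845/10057 → advance -1; mR−mL=-14175/10057 → turn -1·90°
n=4: pose=(5,-8,W); sL=45/53, sR=1; mL=37/106, mR=-1; mL+mR=-69/106 → advance -1; mR−mL=-143/106 → turn -1·90°
n=5: pose=(6,-8,N); sL=90/37, sR=90/17; mL=-135/629, mR=-90/17; mL+mR=-3465/629 → advance -1; mR−mL=-3195/629 → turn -1·90°
n=6: pose=(6,-9,E); sL=9/2, sR=9/4; mL=27/8, mR=-9/4; mL+mR=9/8 → advance +1; mR−mL=-45/8 → turn -1·90°

0 45/73 9/13 513/1898 -9/13 3 -8 W
1 18/13 90/37 81/481 -90/37 4 -8 N
2 45/16 45/26 405/208 -45/26 4 -9 E
3 90/89 90/113 6165/10057 -90/113 5 -9 S
4 45/53 1 37/106 -1 5 -8 W
5 90/37 90/17 -135/629 -90/17 6 -8 N
6 9/2 9/4 27/8 -9/4 6 -9 E
final 7 -9 S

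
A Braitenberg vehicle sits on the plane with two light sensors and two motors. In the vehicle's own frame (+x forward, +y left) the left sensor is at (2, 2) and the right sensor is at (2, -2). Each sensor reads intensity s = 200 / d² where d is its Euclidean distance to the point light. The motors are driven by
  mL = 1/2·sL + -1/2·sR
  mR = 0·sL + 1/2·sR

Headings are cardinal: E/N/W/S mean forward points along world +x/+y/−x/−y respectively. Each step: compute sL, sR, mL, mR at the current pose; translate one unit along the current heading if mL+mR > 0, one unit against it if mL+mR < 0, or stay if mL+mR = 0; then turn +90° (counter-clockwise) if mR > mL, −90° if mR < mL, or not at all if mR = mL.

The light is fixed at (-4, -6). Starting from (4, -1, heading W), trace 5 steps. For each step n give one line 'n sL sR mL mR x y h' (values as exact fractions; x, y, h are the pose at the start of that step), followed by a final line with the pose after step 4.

0 40/9 40/17 160/153 20/17 4 -1 W
1 20/9 100/17 -280/153 50/17 3 -1 S
2 200/117 40/17 -640/1989 20/17 3 -2 E
3 25/9 25/17 100/153 25/34 4 -2 N
4 40/9 40/17 160/153 20/17 4 -1 W
final 3 -1 S

n=0: pose=(4,-1,W); sL=40/9, sR=40/17; mL=160/153, mR=20/17; mL+mR=20/9 → advance +1; mR−mL=20/153 → turn +1·90°
n=1: pose=(3,-1,S); sL=20/9, sR=100/17; mL=-280/153, mR=50/17; mL+mR=10/9 → advance +1; mR−mL=730/153 → turn +1·90°
n=2: pose=(3,-2,E); sL=200/117, sR=40/17; mL=-640/1989, mR=20/17; mL+mR=100/117 → advance +1; mR−mL=2980/1989 → turn +1·90°
n=3: pose=(4,-2,N); sL=25/9, sR=25/17; mL=100/153, mR=25/34; mL+mR=25/18 → advance +1; mR−mL=25/306 → turn +1·90°
n=4: pose=(4,-1,W); sL=40/9, sR=40/17; mL=160/153, mR=20/17; mL+mR=20/9 → advance +1; mR−mL=20/153 → turn +1·90°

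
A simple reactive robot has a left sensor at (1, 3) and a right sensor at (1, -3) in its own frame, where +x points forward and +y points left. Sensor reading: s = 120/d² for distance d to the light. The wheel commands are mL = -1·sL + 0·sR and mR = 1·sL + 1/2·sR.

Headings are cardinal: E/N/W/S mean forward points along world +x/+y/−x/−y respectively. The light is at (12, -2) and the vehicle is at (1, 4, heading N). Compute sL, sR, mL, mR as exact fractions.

left sensor world pos  = (-2, 5); dL² = 245
right sensor world pos = (4, 5); dR² = 113
sL = 120/245 = 24/49
sR = 120/113 = 120/113
mL = -1·sL + 0·sR = -24/49
mR = 1·sL + 1/2·sR = 5652/5537

24/49 120/113 -24/49 5652/5537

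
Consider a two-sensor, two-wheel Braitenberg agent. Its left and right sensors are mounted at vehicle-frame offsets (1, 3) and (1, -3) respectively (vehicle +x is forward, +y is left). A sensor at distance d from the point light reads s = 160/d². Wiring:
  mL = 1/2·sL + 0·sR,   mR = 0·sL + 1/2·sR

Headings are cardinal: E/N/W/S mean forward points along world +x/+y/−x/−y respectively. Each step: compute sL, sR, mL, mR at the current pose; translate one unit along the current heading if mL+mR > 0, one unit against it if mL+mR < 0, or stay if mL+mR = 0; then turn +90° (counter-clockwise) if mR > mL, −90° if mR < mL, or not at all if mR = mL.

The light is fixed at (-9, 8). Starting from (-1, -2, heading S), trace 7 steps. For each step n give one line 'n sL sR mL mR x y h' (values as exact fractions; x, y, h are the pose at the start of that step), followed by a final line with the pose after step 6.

n=0: pose=(-1,-2,S); sL=80/121, sR=80/73; mL=40/121, mR=40/73; mL+mR=7760/8833 → advance +1; mR−mL=1920/8833 → turn +1·90°
n=1: pose=(-1,-3,E); sL=32/29, sR=160/277; mL=16/29, mR=80/277; mL+mR=6752/8033 → advance +1; mR−mL=-2112/8033 → turn -1·90°
n=2: pose=(0,-3,S); sL=5/9, sR=8/9; mL=5/18, mR=4/9; mL+mR=13/18 → advance +1; mR−mL=1/6 → turn +1·90°
n=3: pose=(0,-4,E); sL=160/181, sR=32/65; mL=80/181, mR=16/65; mL+mR=8096/11765 → advance +1; mR−mL=-2304/11765 → turn -1·90°
n=4: pose=(1,-4,S); sL=80/169, sR=80/109; mL=40/169, mR=40/109; mL+mR=11120/18421 → advance +1; mR−mL=2400/18421 → turn +1·90°
n=5: pose=(1,-5,E); sL=160/221, sR=160/377; mL=80/221, mR=80/377; mL+mR=3680/6409 → advance +1; mR−mL=-960/6409 → turn -1·90°
n=6: pose=(2,-5,S); sL=20/49, sR=8/13; mL=10/49, mR=4/13; mL+mR=326/637 → advance +1; mR−mL=66/637 → turn +1·90°

0 80/121 80/73 40/121 40/73 -1 -2 S
1 32/29 160/277 16/29 80/277 -1 -3 E
2 5/9 8/9 5/18 4/9 0 -3 S
3 160/181 32/65 80/181 16/65 0 -4 E
4 80/169 80/109 40/169 40/109 1 -4 S
5 160/221 160/377 80/221 80/377 1 -5 E
6 20/49 8/13 10/49 4/13 2 -5 S
final 2 -6 E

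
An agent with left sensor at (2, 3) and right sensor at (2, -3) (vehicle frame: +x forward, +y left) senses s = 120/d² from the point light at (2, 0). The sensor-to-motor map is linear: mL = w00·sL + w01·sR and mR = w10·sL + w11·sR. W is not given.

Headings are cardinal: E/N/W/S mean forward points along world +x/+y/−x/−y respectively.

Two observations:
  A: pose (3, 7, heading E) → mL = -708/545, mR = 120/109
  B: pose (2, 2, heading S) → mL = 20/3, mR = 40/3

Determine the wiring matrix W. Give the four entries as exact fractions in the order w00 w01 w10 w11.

obs A: pose=(3,7,E) → sL=120/109, sR=24/5, mL=-708/545, mR=120/109
obs B: pose=(2,2,S) → sL=40/3, sR=40/3, mL=20/3, mR=40/3
sensor matrix S = [[120/109, 24/5], [40/3, 40/3]]; det S = -5376/109
solve [mL_A; mL_B] = S·[w00; w01] and [mR_A; mR_B] = S·[w10; w11]:
  w00 = 1, w01 = -1/2, w10 = 1, w11 = 0

1 -1/2 1 0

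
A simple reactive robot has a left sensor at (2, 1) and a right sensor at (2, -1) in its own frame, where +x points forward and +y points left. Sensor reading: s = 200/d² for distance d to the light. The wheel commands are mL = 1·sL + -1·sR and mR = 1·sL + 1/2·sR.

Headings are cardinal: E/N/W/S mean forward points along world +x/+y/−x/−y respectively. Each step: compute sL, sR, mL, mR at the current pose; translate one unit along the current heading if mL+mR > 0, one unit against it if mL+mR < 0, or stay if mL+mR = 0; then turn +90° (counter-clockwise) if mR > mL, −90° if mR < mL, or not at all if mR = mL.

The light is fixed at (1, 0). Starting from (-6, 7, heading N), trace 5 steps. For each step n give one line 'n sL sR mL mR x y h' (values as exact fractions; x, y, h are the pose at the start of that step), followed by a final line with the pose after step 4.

0 40/29 200/117 -1120/3393 7580/3393 -6 7 N
1 20/13 100/81 320/1053 2270/1053 -6 8 W
2 40/17 200/117 1280/1989 6380/1989 -7 8 S
3 2 25/9 -7/9 61/18 -7 7 E
4 40/29 200/117 -1120/3393 7580/3393 -6 7 N
final -6 8 W

n=0: pose=(-6,7,N); sL=40/29, sR=200/117; mL=-1120/3393, mR=7580/3393; mL+mR=6460/3393 → advance +1; mR−mL=100/39 → turn +1·90°
n=1: pose=(-6,8,W); sL=20/13, sR=100/81; mL=320/1053, mR=2270/1053; mL+mR=2590/1053 → advance +1; mR−mL=50/27 → turn +1·90°
n=2: pose=(-7,8,S); sL=40/17, sR=200/117; mL=1280/1989, mR=6380/1989; mL+mR=7660/1989 → advance +1; mR−mL=100/39 → turn +1·90°
n=3: pose=(-7,7,E); sL=2, sR=25/9; mL=-7/9, mR=61/18; mL+mR=47/18 → advance +1; mR−mL=25/6 → turn +1·90°
n=4: pose=(-6,7,N); sL=40/29, sR=200/117; mL=-1120/3393, mR=7580/3393; mL+mR=6460/3393 → advance +1; mR−mL=100/39 → turn +1·90°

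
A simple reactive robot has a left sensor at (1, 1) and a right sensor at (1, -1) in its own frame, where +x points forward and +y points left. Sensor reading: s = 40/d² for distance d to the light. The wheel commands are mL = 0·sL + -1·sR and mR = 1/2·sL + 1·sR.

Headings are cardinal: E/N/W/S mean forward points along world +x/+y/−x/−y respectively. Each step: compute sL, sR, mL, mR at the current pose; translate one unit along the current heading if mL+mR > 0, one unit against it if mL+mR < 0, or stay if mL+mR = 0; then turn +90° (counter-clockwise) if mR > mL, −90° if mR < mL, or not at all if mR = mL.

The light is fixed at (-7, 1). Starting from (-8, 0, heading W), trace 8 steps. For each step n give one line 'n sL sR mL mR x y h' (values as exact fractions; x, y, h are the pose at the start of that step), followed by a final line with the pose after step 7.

0 5 10 -10 25/2 -8 0 W
1 8 40/13 -40/13 92/13 -9 0 S
2 20 4 -4 14 -9 -1 E
3 8 40 -40 44 -8 -1 N
4 5 10 -10 25/2 -8 0 W
5 8 40/13 -40/13 92/13 -9 0 S
6 20 4 -4 14 -9 -1 E
7 8 40 -40 44 -8 -1 N
final -8 0 W

n=0: pose=(-8,0,W); sL=5, sR=10; mL=-10, mR=25/2; mL+mR=5/2 → advance +1; mR−mL=45/2 → turn +1·90°
n=1: pose=(-9,0,S); sL=8, sR=40/13; mL=-40/13, mR=92/13; mL+mR=4 → advance +1; mR−mL=132/13 → turn +1·90°
n=2: pose=(-9,-1,E); sL=20, sR=4; mL=-4, mR=14; mL+mR=10 → advance +1; mR−mL=18 → turn +1·90°
n=3: pose=(-8,-1,N); sL=8, sR=40; mL=-40, mR=44; mL+mR=4 → advance +1; mR−mL=84 → turn +1·90°
n=4: pose=(-8,0,W); sL=5, sR=10; mL=-10, mR=25/2; mL+mR=5/2 → advance +1; mR−mL=45/2 → turn +1·90°
n=5: pose=(-9,0,S); sL=8, sR=40/13; mL=-40/13, mR=92/13; mL+mR=4 → advance +1; mR−mL=132/13 → turn +1·90°
n=6: pose=(-9,-1,E); sL=20, sR=4; mL=-4, mR=14; mL+mR=10 → advance +1; mR−mL=18 → turn +1·90°
n=7: pose=(-8,-1,N); sL=8, sR=40; mL=-40, mR=44; mL+mR=4 → advance +1; mR−mL=84 → turn +1·90°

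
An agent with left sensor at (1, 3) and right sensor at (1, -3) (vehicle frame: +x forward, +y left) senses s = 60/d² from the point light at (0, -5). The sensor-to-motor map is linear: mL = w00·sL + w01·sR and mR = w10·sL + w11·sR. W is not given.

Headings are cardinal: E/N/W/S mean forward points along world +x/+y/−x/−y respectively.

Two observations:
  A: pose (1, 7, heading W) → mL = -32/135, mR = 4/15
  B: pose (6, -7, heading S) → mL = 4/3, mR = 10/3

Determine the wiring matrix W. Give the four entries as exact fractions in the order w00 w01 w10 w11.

obs A: pose=(1,7,W) → sL=20/27, sR=4/15, mL=-32/135, mR=4/15
obs B: pose=(6,-7,S) → sL=2/3, sR=10/3, mL=4/3, mR=10/3
sensor matrix S = [[20/27, 4/15], [2/3, 10/3]]; det S = 928/405
solve [mL_A; mL_B] = S·[w00; w01] and [mR_A; mR_B] = S·[w10; w11]:
  w00 = -1/2, w01 = 1/2, w10 = 0, w11 = 1

-1/2 1/2 0 1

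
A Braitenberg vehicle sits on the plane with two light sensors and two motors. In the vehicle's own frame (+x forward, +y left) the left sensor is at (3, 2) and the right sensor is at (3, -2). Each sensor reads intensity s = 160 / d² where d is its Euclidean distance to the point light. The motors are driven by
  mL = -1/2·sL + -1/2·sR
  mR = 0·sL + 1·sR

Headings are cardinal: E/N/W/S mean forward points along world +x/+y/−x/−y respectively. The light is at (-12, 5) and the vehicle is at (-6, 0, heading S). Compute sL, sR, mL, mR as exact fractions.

left sensor world pos  = (-4, -3); dL² = 128
right sensor world pos = (-8, -3); dR² = 80
sL = 160/128 = 5/4
sR = 160/80 = 2
mL = -1/2·sL + -1/2·sR = -13/8
mR = 0·sL + 1·sR = 2

5/4 2 -13/8 2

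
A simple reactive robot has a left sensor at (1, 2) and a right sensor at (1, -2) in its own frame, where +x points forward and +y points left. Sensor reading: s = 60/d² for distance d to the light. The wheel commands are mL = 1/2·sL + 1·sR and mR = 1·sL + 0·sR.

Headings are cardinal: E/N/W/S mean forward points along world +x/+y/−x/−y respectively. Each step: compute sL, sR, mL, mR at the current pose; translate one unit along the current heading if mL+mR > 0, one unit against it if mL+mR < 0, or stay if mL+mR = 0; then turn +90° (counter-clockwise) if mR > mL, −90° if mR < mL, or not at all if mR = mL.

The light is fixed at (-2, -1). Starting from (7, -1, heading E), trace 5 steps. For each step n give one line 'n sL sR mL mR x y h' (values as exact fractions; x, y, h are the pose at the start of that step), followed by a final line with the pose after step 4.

0 15/26 15/26 45/52 15/26 7 -1 E
1 12/29 12/13 426/377 12/29 8 -1 S
2 2/3 30/41 131/123 2/3 8 -2 W
3 60/49 60/121 6570/5929 60/49 7 -2 N
4 15/17 15/17 45/34 15/17 7 -1 W
final 6 -1 N

n=0: pose=(7,-1,E); sL=15/26, sR=15/26; mL=45/52, mR=15/26; mL+mR=75/52 → advance +1; mR−mL=-15/52 → turn -1·90°
n=1: pose=(8,-1,S); sL=12/29, sR=12/13; mL=426/377, mR=12/29; mL+mR=582/377 → advance +1; mR−mL=-270/377 → turn -1·90°
n=2: pose=(8,-2,W); sL=2/3, sR=30/41; mL=131/123, mR=2/3; mL+mR=71/41 → advance +1; mR−mL=-49/123 → turn -1·90°
n=3: pose=(7,-2,N); sL=60/49, sR=60/121; mL=6570/5929, mR=60/49; mL+mR=13830/5929 → advance +1; mR−mL=690/5929 → turn +1·90°
n=4: pose=(7,-1,W); sL=15/17, sR=15/17; mL=45/34, mR=15/17; mL+mR=75/34 → advance +1; mR−mL=-15/34 → turn -1·90°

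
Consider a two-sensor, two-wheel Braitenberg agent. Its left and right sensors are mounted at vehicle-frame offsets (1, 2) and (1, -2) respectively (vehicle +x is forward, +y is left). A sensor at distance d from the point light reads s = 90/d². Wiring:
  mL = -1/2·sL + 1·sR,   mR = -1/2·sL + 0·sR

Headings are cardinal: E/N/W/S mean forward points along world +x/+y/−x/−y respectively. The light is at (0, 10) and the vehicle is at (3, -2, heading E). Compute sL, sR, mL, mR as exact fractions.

left sensor world pos  = (4, 0); dL² = 116
right sensor world pos = (4, -4); dR² = 212
sL = 90/116 = 45/58
sR = 90/212 = 45/106
mL = -1/2·sL + 1·sR = 225/6148
mR = -1/2·sL + 0·sR = -45/116

45/58 45/106 225/6148 -45/116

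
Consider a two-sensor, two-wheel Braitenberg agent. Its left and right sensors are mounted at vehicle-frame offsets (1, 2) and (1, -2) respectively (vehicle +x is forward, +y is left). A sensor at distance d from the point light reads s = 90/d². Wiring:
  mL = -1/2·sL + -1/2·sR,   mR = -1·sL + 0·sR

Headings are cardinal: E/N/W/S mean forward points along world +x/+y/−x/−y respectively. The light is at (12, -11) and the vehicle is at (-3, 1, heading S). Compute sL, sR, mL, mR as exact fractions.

9/29 9/41 -315/1189 -9/29

left sensor world pos  = (-1, 0); dL² = 290
right sensor world pos = (-5, 0); dR² = 410
sL = 90/290 = 9/29
sR = 90/410 = 9/41
mL = -1/2·sL + -1/2·sR = -315/1189
mR = -1·sL + 0·sR = -9/29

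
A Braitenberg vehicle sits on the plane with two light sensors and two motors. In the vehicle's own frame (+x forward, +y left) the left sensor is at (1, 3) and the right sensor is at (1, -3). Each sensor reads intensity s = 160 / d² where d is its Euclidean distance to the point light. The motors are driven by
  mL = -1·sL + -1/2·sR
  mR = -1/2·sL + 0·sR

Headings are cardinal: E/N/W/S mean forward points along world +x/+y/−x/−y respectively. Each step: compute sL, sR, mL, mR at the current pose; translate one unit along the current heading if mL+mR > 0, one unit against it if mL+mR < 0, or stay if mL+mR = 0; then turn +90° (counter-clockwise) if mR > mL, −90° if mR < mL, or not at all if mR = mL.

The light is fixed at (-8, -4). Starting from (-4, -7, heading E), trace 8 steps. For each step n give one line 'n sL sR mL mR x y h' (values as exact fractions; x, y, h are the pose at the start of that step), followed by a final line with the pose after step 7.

n=0: pose=(-4,-7,E); sL=32/5, sR=160/61; mL=-2352/305, mR=-16/5; mL+mR=-3328/305 → advance -1; mR−mL=1376/305 → turn +1·90°
n=1: pose=(-5,-7,N); sL=40, sR=4; mL=-42, mR=-20; mL+mR=-62 → advance -1; mR−mL=22 → turn +1·90°
n=2: pose=(-5,-8,W); sL=160/53, sR=32; mL=-1008/53, mR=-80/53; mL+mR=-1088/53 → advance -1; mR−mL=928/53 → turn +1·90°
n=3: pose=(-4,-8,S); sL=80/37, sR=80/13; mL=-2520/481, mR=-40/37; mL+mR=-3040/481 → advance -1; mR−mL=2000/481 → turn +1·90°
n=4: pose=(-4,-7,E); sL=32/5, sR=160/61; mL=-2352/305, mR=-16/5; mL+mR=-3328/305 → advance -1; mR−mL=1376/305 → turn +1·90°
n=5: pose=(-5,-7,N); sL=40, sR=4; mL=-42, mR=-20; mL+mR=-62 → advance -1; mR−mL=22 → turn +1·90°
n=6: pose=(-5,-8,W); sL=160/53, sR=32; mL=-1008/53, mR=-80/53; mL+mR=-1088/53 → advance -1; mR−mL=928/53 → turn +1·90°
n=7: pose=(-4,-8,S); sL=80/37, sR=80/13; mL=-2520/481, mR=-40/37; mL+mR=-3040/481 → advance -1; mR−mL=2000/481 → turn +1·90°

0 32/5 160/61 -2352/305 -16/5 -4 -7 E
1 40 4 -42 -20 -5 -7 N
2 160/53 32 -1008/53 -80/53 -5 -8 W
3 80/37 80/13 -2520/481 -40/37 -4 -8 S
4 32/5 160/61 -2352/305 -16/5 -4 -7 E
5 40 4 -42 -20 -5 -7 N
6 160/53 32 -1008/53 -80/53 -5 -8 W
7 80/37 80/13 -2520/481 -40/37 -4 -8 S
final -4 -7 E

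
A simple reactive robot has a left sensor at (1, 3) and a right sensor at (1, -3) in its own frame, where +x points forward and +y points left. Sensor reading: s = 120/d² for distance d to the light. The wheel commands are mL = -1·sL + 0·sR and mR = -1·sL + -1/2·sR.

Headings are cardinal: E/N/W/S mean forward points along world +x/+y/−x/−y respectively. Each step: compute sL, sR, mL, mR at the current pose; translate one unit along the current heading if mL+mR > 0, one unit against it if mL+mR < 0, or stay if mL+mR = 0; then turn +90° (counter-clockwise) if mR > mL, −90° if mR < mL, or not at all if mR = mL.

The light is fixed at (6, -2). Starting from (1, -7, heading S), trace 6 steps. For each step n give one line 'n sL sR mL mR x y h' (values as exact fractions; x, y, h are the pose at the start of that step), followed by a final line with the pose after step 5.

0 3 6/5 -3 -18/5 1 -7 S
1 24/17 120/37 -24/17 -1908/629 1 -6 W
2 60/29 12 -60/29 -234/29 2 -6 N
3 120/13 120/73 -120/13 -9540/949 2 -7 E
4 3 6/5 -3 -18/5 1 -7 S
5 24/17 120/37 -24/17 -1908/629 1 -6 W
final 2 -6 N

n=0: pose=(1,-7,S); sL=3, sR=6/5; mL=-3, mR=-18/5; mL+mR=-33/5 → advance -1; mR−mL=-3/5 → turn -1·90°
n=1: pose=(1,-6,W); sL=24/17, sR=120/37; mL=-24/17, mR=-1908/629; mL+mR=-2796/629 → advance -1; mR−mL=-60/37 → turn -1·90°
n=2: pose=(2,-6,N); sL=60/29, sR=12; mL=-60/29, mR=-234/29; mL+mR=-294/29 → advance -1; mR−mL=-6 → turn -1·90°
n=3: pose=(2,-7,E); sL=120/13, sR=120/73; mL=-120/13, mR=-9540/949; mL+mR=-18300/949 → advance -1; mR−mL=-60/73 → turn -1·90°
n=4: pose=(1,-7,S); sL=3, sR=6/5; mL=-3, mR=-18/5; mL+mR=-33/5 → advance -1; mR−mL=-3/5 → turn -1·90°
n=5: pose=(1,-6,W); sL=24/17, sR=120/37; mL=-24/17, mR=-1908/629; mL+mR=-2796/629 → advance -1; mR−mL=-60/37 → turn -1·90°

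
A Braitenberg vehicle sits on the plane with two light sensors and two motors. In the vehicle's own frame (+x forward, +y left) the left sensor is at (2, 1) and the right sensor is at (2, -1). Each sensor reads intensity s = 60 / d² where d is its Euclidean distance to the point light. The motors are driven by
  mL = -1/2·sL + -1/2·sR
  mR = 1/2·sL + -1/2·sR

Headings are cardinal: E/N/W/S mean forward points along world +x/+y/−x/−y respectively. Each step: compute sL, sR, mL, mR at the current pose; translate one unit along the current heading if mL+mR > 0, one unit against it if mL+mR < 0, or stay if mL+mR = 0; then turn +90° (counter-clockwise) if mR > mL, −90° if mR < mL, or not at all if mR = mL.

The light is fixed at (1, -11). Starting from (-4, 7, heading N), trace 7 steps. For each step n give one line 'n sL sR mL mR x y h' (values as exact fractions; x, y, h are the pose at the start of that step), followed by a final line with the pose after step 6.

0 15/109 15/104 -3195/22672 -75/22672 -4 7 N
1 12/61 60/373 -4068/22753 408/22753 -4 6 W
2 10/39 6/25 -242/975 8/975 -3 6 S
3 12/73 60/293 -3948/21389 -432/21389 -3 7 E
4 15/109 15/104 -3195/22672 -75/22672 -4 7 N
5 12/61 60/373 -4068/22753 408/22753 -4 6 W
6 10/39 6/25 -242/975 8/975 -3 6 S
final -3 7 E

n=0: pose=(-4,7,N); sL=15/109, sR=15/104; mL=-3195/22672, mR=-75/22672; mL+mR=-15/104 → advance -1; mR−mL=15/109 → turn +1·90°
n=1: pose=(-4,6,W); sL=12/61, sR=60/373; mL=-4068/22753, mR=408/22753; mL+mR=-60/373 → advance -1; mR−mL=12/61 → turn +1·90°
n=2: pose=(-3,6,S); sL=10/39, sR=6/25; mL=-242/975, mR=8/975; mL+mR=-6/25 → advance -1; mR−mL=10/39 → turn +1·90°
n=3: pose=(-3,7,E); sL=12/73, sR=60/293; mL=-3948/21389, mR=-432/21389; mL+mR=-60/293 → advance -1; mR−mL=12/73 → turn +1·90°
n=4: pose=(-4,7,N); sL=15/109, sR=15/104; mL=-3195/22672, mR=-75/22672; mL+mR=-15/104 → advance -1; mR−mL=15/109 → turn +1·90°
n=5: pose=(-4,6,W); sL=12/61, sR=60/373; mL=-4068/22753, mR=408/22753; mL+mR=-60/373 → advance -1; mR−mL=12/61 → turn +1·90°
n=6: pose=(-3,6,S); sL=10/39, sR=6/25; mL=-242/975, mR=8/975; mL+mR=-6/25 → advance -1; mR−mL=10/39 → turn +1·90°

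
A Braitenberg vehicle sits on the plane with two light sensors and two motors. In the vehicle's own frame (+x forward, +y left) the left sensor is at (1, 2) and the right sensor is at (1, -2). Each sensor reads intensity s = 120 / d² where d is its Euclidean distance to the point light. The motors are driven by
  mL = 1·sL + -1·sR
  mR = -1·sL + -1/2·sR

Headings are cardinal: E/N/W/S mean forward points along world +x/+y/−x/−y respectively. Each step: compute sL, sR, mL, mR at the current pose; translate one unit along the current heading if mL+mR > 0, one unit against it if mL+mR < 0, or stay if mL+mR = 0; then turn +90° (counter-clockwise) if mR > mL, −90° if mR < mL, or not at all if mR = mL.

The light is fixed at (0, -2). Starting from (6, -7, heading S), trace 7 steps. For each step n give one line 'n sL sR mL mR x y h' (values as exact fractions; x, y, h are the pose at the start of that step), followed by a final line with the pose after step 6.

0 6/5 30/13 -72/65 -153/65 6 -7 S
1 120/61 120/29 -3840/1769 -7140/1769 6 -6 W
2 60/17 4/3 112/51 -214/51 7 -6 N
3 120/73 120/113 4800/8249 -17940/8249 7 -7 E
4 6/5 30/13 -72/65 -153/65 6 -7 S
5 120/61 120/29 -3840/1769 -7140/1769 6 -6 W
6 60/17 4/3 112/51 -214/51 7 -6 N
final 7 -7 E

n=0: pose=(6,-7,S); sL=6/5, sR=30/13; mL=-72/65, mR=-153/65; mL+mR=-45/13 → advance -1; mR−mL=-81/65 → turn -1·90°
n=1: pose=(6,-6,W); sL=120/61, sR=120/29; mL=-3840/1769, mR=-7140/1769; mL+mR=-180/29 → advance -1; mR−mL=-3300/1769 → turn -1·90°
n=2: pose=(7,-6,N); sL=60/17, sR=4/3; mL=112/51, mR=-214/51; mL+mR=-2 → advance -1; mR−mL=-326/51 → turn -1·90°
n=3: pose=(7,-7,E); sL=120/73, sR=120/113; mL=4800/8249, mR=-17940/8249; mL+mR=-180/113 → advance -1; mR−mL=-22740/8249 → turn -1·90°
n=4: pose=(6,-7,S); sL=6/5, sR=30/13; mL=-72/65, mR=-153/65; mL+mR=-45/13 → advance -1; mR−mL=-81/65 → turn -1·90°
n=5: pose=(6,-6,W); sL=120/61, sR=120/29; mL=-3840/1769, mR=-7140/1769; mL+mR=-180/29 → advance -1; mR−mL=-3300/1769 → turn -1·90°
n=6: pose=(7,-6,N); sL=60/17, sR=4/3; mL=112/51, mR=-214/51; mL+mR=-2 → advance -1; mR−mL=-326/51 → turn -1·90°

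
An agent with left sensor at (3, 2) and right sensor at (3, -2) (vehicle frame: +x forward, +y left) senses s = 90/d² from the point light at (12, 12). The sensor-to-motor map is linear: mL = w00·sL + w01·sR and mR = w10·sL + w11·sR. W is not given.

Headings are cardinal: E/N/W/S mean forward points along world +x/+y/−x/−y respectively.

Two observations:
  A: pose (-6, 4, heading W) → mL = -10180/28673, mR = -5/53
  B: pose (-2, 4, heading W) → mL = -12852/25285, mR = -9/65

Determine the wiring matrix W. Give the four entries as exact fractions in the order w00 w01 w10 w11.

obs A: pose=(-6,4,W) → sL=90/541, sR=10/53, mL=-10180/28673, mR=-5/53
obs B: pose=(-2,4,W) → sL=90/389, sR=18/65, mL=-12852/25285, mR=-9/65
sensor matrix S = [[90/541, 10/53], [90/389, 18/65]]; det S = 350208/144999361
solve [mL_A; mL_B] = S·[w00; w01] and [mR_A; mR_B] = S·[w10; w11]:
  w00 = -1, w01 = -1, w10 = 0, w11 = -1/2

-1 -1 0 -1/2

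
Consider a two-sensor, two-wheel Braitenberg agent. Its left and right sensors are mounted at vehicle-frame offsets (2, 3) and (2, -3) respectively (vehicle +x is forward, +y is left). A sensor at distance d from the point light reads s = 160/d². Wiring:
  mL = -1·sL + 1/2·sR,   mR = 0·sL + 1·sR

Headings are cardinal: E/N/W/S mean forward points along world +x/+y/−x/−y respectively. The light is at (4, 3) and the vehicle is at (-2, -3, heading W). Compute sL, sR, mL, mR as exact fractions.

left sensor world pos  = (-4, -6); dL² = 145
right sensor world pos = (-4, 0); dR² = 73
sL = 160/145 = 32/29
sR = 160/73 = 160/73
mL = -1·sL + 1/2·sR = -16/2117
mR = 0·sL + 1·sR = 160/73

32/29 160/73 -16/2117 160/73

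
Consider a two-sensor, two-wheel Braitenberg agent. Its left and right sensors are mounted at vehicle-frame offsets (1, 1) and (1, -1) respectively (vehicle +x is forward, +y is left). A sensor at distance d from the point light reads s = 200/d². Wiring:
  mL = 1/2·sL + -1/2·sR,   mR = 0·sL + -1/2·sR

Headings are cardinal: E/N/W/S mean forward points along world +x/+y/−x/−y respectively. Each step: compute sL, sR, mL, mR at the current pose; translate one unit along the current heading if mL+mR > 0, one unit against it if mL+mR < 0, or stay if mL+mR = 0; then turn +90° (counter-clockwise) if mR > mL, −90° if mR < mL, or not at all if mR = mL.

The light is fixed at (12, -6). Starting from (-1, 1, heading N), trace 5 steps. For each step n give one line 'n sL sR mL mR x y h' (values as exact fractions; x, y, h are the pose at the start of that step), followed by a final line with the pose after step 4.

0 10/13 25/26 -5/52 -25/52 -1 1 N
1 200/193 200/169 -2400/32617 -100/169 -1 0 E
2 100/97 4/5 56/485 -2/5 -2 0 S
3 200/261 200/289 2800/75429 -100/289 -2 1 W
4 10/13 25/26 -5/52 -25/52 -1 1 N
final -1 0 E

n=0: pose=(-1,1,N); sL=10/13, sR=25/26; mL=-5/52, mR=-25/52; mL+mR=-15/26 → advance -1; mR−mL=-5/13 → turn -1·90°
n=1: pose=(-1,0,E); sL=200/193, sR=200/169; mL=-2400/32617, mR=-100/169; mL+mR=-21700/32617 → advance -1; mR−mL=-100/193 → turn -1·90°
n=2: pose=(-2,0,S); sL=100/97, sR=4/5; mL=56/485, mR=-2/5; mL+mR=-138/485 → advance -1; mR−mL=-50/97 → turn -1·90°
n=3: pose=(-2,1,W); sL=200/261, sR=200/289; mL=2800/75429, mR=-100/289; mL+mR=-23300/75429 → advance -1; mR−mL=-100/261 → turn -1·90°
n=4: pose=(-1,1,N); sL=10/13, sR=25/26; mL=-5/52, mR=-25/52; mL+mR=-15/26 → advance -1; mR−mL=-5/13 → turn -1·90°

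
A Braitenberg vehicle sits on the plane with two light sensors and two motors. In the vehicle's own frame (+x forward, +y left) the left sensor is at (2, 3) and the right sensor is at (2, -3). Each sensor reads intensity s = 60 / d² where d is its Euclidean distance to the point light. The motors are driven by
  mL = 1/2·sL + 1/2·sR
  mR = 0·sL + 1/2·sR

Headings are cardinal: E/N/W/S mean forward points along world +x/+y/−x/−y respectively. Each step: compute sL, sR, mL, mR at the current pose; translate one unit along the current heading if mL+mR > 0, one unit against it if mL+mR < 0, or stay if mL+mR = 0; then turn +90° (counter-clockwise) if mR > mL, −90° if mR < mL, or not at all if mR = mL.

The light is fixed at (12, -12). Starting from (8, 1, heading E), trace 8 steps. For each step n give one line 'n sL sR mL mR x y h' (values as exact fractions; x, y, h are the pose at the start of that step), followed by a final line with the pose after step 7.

0 3/13 15/26 21/52 15/52 8 1 E
1 60/121 60/157 8340/18997 30/157 9 1 S
2 30/53 6/25 534/1325 3/25 9 0 W
3 12/49 60/197 2652/9653 30/197 8 0 N
4 3/13 15/26 21/52 15/52 8 1 E
5 60/121 60/157 8340/18997 30/157 9 1 S
6 30/53 6/25 534/1325 3/25 9 0 W
7 12/49 60/197 2652/9653 30/197 8 0 N
final 8 1 E

n=0: pose=(8,1,E); sL=3/13, sR=15/26; mL=21/52, mR=15/52; mL+mR=9/13 → advance +1; mR−mL=-3/26 → turn -1·90°
n=1: pose=(9,1,S); sL=60/121, sR=60/157; mL=8340/18997, mR=30/157; mL+mR=11970/18997 → advance +1; mR−mL=-30/121 → turn -1·90°
n=2: pose=(9,0,W); sL=30/53, sR=6/25; mL=534/1325, mR=3/25; mL+mR=693/1325 → advance +1; mR−mL=-15/53 → turn -1·90°
n=3: pose=(8,0,N); sL=12/49, sR=60/197; mL=2652/9653, mR=30/197; mL+mR=4122/9653 → advance +1; mR−mL=-6/49 → turn -1·90°
n=4: pose=(8,1,E); sL=3/13, sR=15/26; mL=21/52, mR=15/52; mL+mR=9/13 → advance +1; mR−mL=-3/26 → turn -1·90°
n=5: pose=(9,1,S); sL=60/121, sR=60/157; mL=8340/18997, mR=30/157; mL+mR=11970/18997 → advance +1; mR−mL=-30/121 → turn -1·90°
n=6: pose=(9,0,W); sL=30/53, sR=6/25; mL=534/1325, mR=3/25; mL+mR=693/1325 → advance +1; mR−mL=-15/53 → turn -1·90°
n=7: pose=(8,0,N); sL=12/49, sR=60/197; mL=2652/9653, mR=30/197; mL+mR=4122/9653 → advance +1; mR−mL=-6/49 → turn -1·90°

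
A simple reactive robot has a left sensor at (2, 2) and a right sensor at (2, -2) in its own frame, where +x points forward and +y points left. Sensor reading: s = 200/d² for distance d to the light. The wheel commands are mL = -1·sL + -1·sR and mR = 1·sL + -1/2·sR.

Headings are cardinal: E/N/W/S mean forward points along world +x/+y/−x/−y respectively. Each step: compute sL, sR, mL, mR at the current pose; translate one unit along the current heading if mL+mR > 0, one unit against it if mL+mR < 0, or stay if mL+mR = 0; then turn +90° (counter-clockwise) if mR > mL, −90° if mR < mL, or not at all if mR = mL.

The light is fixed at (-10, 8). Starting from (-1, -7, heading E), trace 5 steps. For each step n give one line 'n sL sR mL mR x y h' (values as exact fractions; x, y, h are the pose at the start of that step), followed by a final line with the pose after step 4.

n=0: pose=(-1,-7,E); sL=20/29, sR=20/41; mL=-1400/1189, mR=530/1189; mL+mR=-30/41 → advance -1; mR−mL=1930/1189 → turn +1·90°
n=1: pose=(-2,-7,N); sL=40/41, sR=200/269; mL=-18960/11029, mR=6660/11029; mL+mR=-300/269 → advance -1; mR−mL=25620/11029 → turn +1·90°
n=2: pose=(-2,-8,W); sL=5/9, sR=25/29; mL=-370/261, mR=65/522; mL+mR=-75/58 → advance -1; mR−mL=805/522 → turn +1·90°
n=3: pose=(-1,-8,S); sL=40/89, sR=200/373; mL=-32720/33197, mR=6020/33197; mL+mR=-300/373 → advance -1; mR−mL=38740/33197 → turn +1·90°
n=4: pose=(-1,-7,E); sL=20/29, sR=20/41; mL=-1400/1189, mR=530/1189; mL+mR=-30/41 → advance -1; mR−mL=1930/1189 → turn +1·90°

0 20/29 20/41 -1400/1189 530/1189 -1 -7 E
1 40/41 200/269 -18960/11029 6660/11029 -2 -7 N
2 5/9 25/29 -370/261 65/522 -2 -8 W
3 40/89 200/373 -32720/33197 6020/33197 -1 -8 S
4 20/29 20/41 -1400/1189 530/1189 -1 -7 E
final -2 -7 N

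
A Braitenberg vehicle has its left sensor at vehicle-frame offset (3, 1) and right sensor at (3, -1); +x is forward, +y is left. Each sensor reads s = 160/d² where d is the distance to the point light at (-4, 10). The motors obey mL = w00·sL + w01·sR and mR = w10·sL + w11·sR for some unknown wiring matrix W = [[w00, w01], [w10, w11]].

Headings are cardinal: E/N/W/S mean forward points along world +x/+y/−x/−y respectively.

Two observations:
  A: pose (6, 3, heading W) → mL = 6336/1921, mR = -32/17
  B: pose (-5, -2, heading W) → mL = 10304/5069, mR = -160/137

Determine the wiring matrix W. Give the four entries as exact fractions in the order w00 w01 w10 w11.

obs A: pose=(6,3,W) → sL=160/113, sR=32/17, mL=6336/1921, mR=-32/17
obs B: pose=(-5,-2,W) → sL=32/37, sR=160/137, mL=10304/5069, mR=-160/137
sensor matrix S = [[160/113, 32/17], [32/37, 160/137]]; det S = 249856/9737549
solve [mL_A; mL_B] = S·[w00; w01] and [mR_A; mR_B] = S·[w10; w11]:
  w00 = 1, w01 = 1, w10 = 0, w11 = -1

1 1 0 -1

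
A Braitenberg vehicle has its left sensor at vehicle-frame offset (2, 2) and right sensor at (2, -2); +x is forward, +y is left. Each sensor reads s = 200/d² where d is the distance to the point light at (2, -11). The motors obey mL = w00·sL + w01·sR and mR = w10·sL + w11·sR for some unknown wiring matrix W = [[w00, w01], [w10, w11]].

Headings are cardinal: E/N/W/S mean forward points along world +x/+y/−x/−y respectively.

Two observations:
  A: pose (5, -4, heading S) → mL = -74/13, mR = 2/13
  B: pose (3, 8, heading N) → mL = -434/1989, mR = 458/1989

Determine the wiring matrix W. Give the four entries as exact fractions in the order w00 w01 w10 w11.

1/2 -1 1 -1/2

obs A: pose=(5,-4,S) → sL=4, sR=100/13, mL=-74/13, mR=2/13
obs B: pose=(3,8,N) → sL=100/221, sR=4/9, mL=-434/1989, mR=458/1989
sensor matrix S = [[4, 100/13], [100/221, 4/9]]; det S = -44032/25857
solve [mL_A; mL_B] = S·[w00; w01] and [mR_A; mR_B] = S·[w10; w11]:
  w00 = 1/2, w01 = -1, w10 = 1, w11 = -1/2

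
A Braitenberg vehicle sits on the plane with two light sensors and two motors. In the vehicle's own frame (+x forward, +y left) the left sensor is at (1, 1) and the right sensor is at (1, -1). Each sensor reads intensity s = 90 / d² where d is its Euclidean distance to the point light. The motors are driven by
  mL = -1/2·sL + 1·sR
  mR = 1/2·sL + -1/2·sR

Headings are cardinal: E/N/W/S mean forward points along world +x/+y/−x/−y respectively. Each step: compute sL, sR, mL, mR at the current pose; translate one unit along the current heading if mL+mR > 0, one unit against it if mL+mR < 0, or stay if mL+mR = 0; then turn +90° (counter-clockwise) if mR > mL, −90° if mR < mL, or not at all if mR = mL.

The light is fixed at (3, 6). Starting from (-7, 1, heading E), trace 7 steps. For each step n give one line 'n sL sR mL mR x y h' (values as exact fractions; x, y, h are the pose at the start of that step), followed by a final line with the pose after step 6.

0 90/97 10/13 385/1261 100/1261 -7 1 E
1 9/10 45/68 18/85 81/680 -6 1 S
2 90/149 18/25 1557/3725 -216/3725 -6 0 W
3 45/73 45/53 4185/7738 -450/3869 -7 0 N
4 90/97 10/13 385/1261 100/1261 -7 1 E
5 9/10 45/68 18/85 81/680 -6 1 S
6 90/149 18/25 1557/3725 -216/3725 -6 0 W
final -7 0 N

n=0: pose=(-7,1,E); sL=90/97, sR=10/13; mL=385/1261, mR=100/1261; mL+mR=5/13 → advance +1; mR−mL=-285/1261 → turn -1·90°
n=1: pose=(-6,1,S); sL=9/10, sR=45/68; mL=18/85, mR=81/680; mL+mR=45/136 → advance +1; mR−mL=-63/680 → turn -1·90°
n=2: pose=(-6,0,W); sL=90/149, sR=18/25; mL=1557/3725, mR=-216/3725; mL+mR=9/25 → advance +1; mR−mL=-1773/3725 → turn -1·90°
n=3: pose=(-7,0,N); sL=45/73, sR=45/53; mL=4185/7738, mR=-450/3869; mL+mR=45/106 → advance +1; mR−mL=-5085/7738 → turn -1·90°
n=4: pose=(-7,1,E); sL=90/97, sR=10/13; mL=385/1261, mR=100/1261; mL+mR=5/13 → advance +1; mR−mL=-285/1261 → turn -1·90°
n=5: pose=(-6,1,S); sL=9/10, sR=45/68; mL=18/85, mR=81/680; mL+mR=45/136 → advance +1; mR−mL=-63/680 → turn -1·90°
n=6: pose=(-6,0,W); sL=90/149, sR=18/25; mL=1557/3725, mR=-216/3725; mL+mR=9/25 → advance +1; mR−mL=-1773/3725 → turn -1·90°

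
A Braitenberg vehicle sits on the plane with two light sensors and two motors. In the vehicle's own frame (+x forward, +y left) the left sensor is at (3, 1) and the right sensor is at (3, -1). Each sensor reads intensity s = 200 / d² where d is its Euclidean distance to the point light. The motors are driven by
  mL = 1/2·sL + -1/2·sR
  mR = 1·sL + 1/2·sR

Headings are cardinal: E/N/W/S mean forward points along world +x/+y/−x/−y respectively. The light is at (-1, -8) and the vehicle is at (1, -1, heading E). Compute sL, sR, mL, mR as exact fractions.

200/89 200/61 -2800/5429 21100/5429

left sensor world pos  = (4, 0); dL² = 89
right sensor world pos = (4, -2); dR² = 61
sL = 200/89 = 200/89
sR = 200/61 = 200/61
mL = 1/2·sL + -1/2·sR = -2800/5429
mR = 1·sL + 1/2·sR = 21100/5429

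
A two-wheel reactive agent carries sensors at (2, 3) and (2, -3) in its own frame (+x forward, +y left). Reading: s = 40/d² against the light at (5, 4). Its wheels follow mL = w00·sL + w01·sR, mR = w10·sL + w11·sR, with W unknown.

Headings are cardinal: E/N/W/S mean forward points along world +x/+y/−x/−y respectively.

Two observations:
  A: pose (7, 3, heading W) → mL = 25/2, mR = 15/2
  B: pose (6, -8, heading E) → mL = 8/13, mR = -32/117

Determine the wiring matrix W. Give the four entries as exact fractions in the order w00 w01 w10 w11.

1 1 -1 1

obs A: pose=(7,3,W) → sL=5/2, sR=10, mL=25/2, mR=15/2
obs B: pose=(6,-8,E) → sL=4/9, sR=20/117, mL=8/13, mR=-32/117
sensor matrix S = [[5/2, 10], [4/9, 20/117]]; det S = -470/117
solve [mL_A; mL_B] = S·[w00; w01] and [mR_A; mR_B] = S·[w10; w11]:
  w00 = 1, w01 = 1, w10 = -1, w11 = 1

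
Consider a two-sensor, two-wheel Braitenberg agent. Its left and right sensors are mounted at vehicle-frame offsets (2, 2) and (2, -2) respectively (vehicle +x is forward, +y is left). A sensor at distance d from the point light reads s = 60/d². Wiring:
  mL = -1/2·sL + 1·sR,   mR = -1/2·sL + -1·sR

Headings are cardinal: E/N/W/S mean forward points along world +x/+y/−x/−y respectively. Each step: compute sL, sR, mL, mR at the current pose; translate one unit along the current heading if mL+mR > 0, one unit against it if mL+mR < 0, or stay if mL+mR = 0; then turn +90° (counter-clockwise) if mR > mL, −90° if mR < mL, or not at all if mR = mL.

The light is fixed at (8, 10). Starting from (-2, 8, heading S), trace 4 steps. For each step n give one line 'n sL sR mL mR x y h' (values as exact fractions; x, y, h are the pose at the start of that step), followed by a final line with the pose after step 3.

n=0: pose=(-2,8,S); sL=3/4, sR=3/8; mL=0, mR=-3/4; mL+mR=-3/4 → advance -1; mR−mL=-3/4 → turn -1·90°
n=1: pose=(-2,9,W); sL=20/51, sR=12/29; mL=322/1479, mR=-902/1479; mL+mR=-20/51 → advance -1; mR−mL=-24/29 → turn -1·90°
n=2: pose=(-1,9,N); sL=30/61, sR=6/5; mL=291/305, mR=-441/305; mL+mR=-30/61 → advance -1; mR−mL=-12/5 → turn -1·90°
n=3: pose=(-1,8,E); sL=60/49, sR=12/13; mL=198/637, mR=-978/637; mL+mR=-60/49 → advance -1; mR−mL=-24/13 → turn -1·90°

0 3/4 3/8 0 -3/4 -2 8 S
1 20/51 12/29 322/1479 -902/1479 -2 9 W
2 30/61 6/5 291/305 -441/305 -1 9 N
3 60/49 12/13 198/637 -978/637 -1 8 E
final -2 8 S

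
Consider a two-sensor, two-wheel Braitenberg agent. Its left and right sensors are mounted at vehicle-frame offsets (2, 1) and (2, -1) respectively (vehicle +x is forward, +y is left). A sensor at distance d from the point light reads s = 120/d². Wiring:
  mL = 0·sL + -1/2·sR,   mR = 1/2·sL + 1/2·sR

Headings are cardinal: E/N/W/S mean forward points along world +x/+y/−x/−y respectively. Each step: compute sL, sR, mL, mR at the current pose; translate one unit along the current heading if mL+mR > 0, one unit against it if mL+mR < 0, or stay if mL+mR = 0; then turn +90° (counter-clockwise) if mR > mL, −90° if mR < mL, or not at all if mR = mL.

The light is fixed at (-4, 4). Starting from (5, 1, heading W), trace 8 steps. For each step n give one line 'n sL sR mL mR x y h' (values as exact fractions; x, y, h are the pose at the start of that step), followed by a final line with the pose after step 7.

0 24/13 120/53 -60/53 1416/689 5 1 W
1 60/53 60/37 -30/37 2700/1961 4 1 S
2 120/109 24/25 -12/25 2808/2725 4 0 E
3 30/17 15/13 -15/26 645/442 5 0 N
4 24/13 120/53 -60/53 1416/689 5 1 W
5 60/53 60/37 -30/37 2700/1961 4 1 S
6 120/109 24/25 -12/25 2808/2725 4 0 E
7 30/17 15/13 -15/26 645/442 5 0 N
final 5 1 W

n=0: pose=(5,1,W); sL=24/13, sR=120/53; mL=-60/53, mR=1416/689; mL+mR=12/13 → advance +1; mR−mL=2196/689 → turn +1·90°
n=1: pose=(4,1,S); sL=60/53, sR=60/37; mL=-30/37, mR=2700/1961; mL+mR=30/53 → advance +1; mR−mL=4290/1961 → turn +1·90°
n=2: pose=(4,0,E); sL=120/109, sR=24/25; mL=-12/25, mR=2808/2725; mL+mR=60/109 → advance +1; mR−mL=4116/2725 → turn +1·90°
n=3: pose=(5,0,N); sL=30/17, sR=15/13; mL=-15/26, mR=645/442; mL+mR=15/17 → advance +1; mR−mL=450/221 → turn +1·90°
n=4: pose=(5,1,W); sL=24/13, sR=120/53; mL=-60/53, mR=1416/689; mL+mR=12/13 → advance +1; mR−mL=2196/689 → turn +1·90°
n=5: pose=(4,1,S); sL=60/53, sR=60/37; mL=-30/37, mR=2700/1961; mL+mR=30/53 → advance +1; mR−mL=4290/1961 → turn +1·90°
n=6: pose=(4,0,E); sL=120/109, sR=24/25; mL=-12/25, mR=2808/2725; mL+mR=60/109 → advance +1; mR−mL=4116/2725 → turn +1·90°
n=7: pose=(5,0,N); sL=30/17, sR=15/13; mL=-15/26, mR=645/442; mL+mR=15/17 → advance +1; mR−mL=450/221 → turn +1·90°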